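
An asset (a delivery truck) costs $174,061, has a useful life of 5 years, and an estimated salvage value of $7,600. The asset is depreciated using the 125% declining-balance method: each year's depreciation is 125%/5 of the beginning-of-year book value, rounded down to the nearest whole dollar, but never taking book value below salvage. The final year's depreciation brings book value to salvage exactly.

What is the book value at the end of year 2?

$97,910

Depreciable base = $174,061 − $7,600 = $166,461.
Year 1: ⌊$174,061 × 125%/5⌋ = $43,515. Book value $130,546.
Year 2: ⌊$130,546 × 125%/5⌋ = $32,636. Book value $97,910.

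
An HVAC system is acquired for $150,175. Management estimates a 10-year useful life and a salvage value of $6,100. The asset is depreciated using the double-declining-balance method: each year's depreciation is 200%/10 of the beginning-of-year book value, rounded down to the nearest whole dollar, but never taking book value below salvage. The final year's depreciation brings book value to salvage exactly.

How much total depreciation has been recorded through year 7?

$118,680

Depreciable base = $150,175 − $6,100 = $144,075.
Year 1: ⌊$150,175 × 200%/10⌋ = $30,035. Book value $120,140.
Year 2: ⌊$120,140 × 200%/10⌋ = $24,028. Book value $96,112.
Year 3: ⌊$96,112 × 200%/10⌋ = $19,222. Book value $76,890.
Year 4: ⌊$76,890 × 200%/10⌋ = $15,378. Book value $61,512.
Year 5: ⌊$61,512 × 200%/10⌋ = $12,302. Book value $49,210.
Year 6: ⌊$49,210 × 200%/10⌋ = $9,842. Book value $39,368.
Year 7: ⌊$39,368 × 200%/10⌋ = $7,873. Book value $31,495.
Accumulated through year 7 = $150,175 − $31,495 = $118,680.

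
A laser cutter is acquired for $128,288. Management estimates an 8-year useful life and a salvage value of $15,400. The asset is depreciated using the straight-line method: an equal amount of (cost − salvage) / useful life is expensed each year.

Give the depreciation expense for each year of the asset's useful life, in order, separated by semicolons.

$14,111; $14,111; $14,111; $14,111; $14,111; $14,111; $14,111; $14,111

Depreciable base = $128,288 − $15,400 = $112,888.
Annual expense = $112,888 / 8 = $14,111.
End of year 1: book value $114,177.
End of year 2: book value $100,066.
End of year 3: book value $85,955.
End of year 4: book value $71,844.
End of year 5: book value $57,733.
End of year 6: book value $43,622.
End of year 7: book value $29,511.
End of year 8: book value $15,400.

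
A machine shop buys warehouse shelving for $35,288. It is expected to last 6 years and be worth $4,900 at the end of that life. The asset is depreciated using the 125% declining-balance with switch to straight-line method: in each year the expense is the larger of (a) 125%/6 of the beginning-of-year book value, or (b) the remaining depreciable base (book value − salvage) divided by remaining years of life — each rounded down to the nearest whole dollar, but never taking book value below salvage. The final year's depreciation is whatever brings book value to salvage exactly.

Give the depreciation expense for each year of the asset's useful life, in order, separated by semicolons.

Depreciable base = $35,288 − $4,900 = $30,388.
Year 1: DB = ⌊$35,288 × 125%/6⌋ = $7,351; SL = ⌊$30,388/6⌋ = $5,064 → take DB $7,351. Book value $27,937.
Year 2: DB = ⌊$27,937 × 125%/6⌋ = $5,820; SL = ⌊$23,037/5⌋ = $4,607 → take DB $5,820. Book value $22,117.
Year 3: DB = ⌊$22,117 × 125%/6⌋ = $4,607; SL = ⌊$17,217/4⌋ = $4,304 → take DB $4,607. Book value $17,510.
Year 4: DB = ⌊$17,510 × 125%/6⌋ = $3,647; SL = ⌊$12,610/3⌋ = $4,203 → take SL $4,203. Book value $13,307.
Year 5: DB = ⌊$13,307 × 125%/6⌋ = $2,772; SL = ⌊$8,407/2⌋ = $4,203 → take SL $4,203. Book value $9,104.
Year 6 (final): $9,104 − $4,900 = $4,204. Book value $4,900.

$7,351; $5,820; $4,607; $4,203; $4,203; $4,204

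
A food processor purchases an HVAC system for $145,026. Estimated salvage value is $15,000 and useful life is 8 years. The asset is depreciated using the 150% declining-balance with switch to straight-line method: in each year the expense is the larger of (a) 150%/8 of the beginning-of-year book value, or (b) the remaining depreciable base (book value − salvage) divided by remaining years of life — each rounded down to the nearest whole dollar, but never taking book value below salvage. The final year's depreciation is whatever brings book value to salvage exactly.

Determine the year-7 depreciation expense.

Depreciable base = $145,026 − $15,000 = $130,026.
Year 1: DB = ⌊$145,026 × 150%/8⌋ = $27,192; SL = ⌊$130,026/8⌋ = $16,253 → take DB $27,192. Book value $117,834.
Year 2: DB = ⌊$117,834 × 150%/8⌋ = $22,093; SL = ⌊$102,834/7⌋ = $14,690 → take DB $22,093. Book value $95,741.
Year 3: DB = ⌊$95,741 × 150%/8⌋ = $17,951; SL = ⌊$80,741/6⌋ = $13,456 → take DB $17,951. Book value $77,790.
Year 4: DB = ⌊$77,790 × 150%/8⌋ = $14,585; SL = ⌊$62,790/5⌋ = $12,558 → take DB $14,585. Book value $63,205.
Year 5: DB = ⌊$63,205 × 150%/8⌋ = $11,850; SL = ⌊$48,205/4⌋ = $12,051 → take SL $12,051. Book value $51,154.
Year 6: DB = ⌊$51,154 × 150%/8⌋ = $9,591; SL = ⌊$36,154/3⌋ = $12,051 → take SL $12,051. Book value $39,103.
Year 7: DB = ⌊$39,103 × 150%/8⌋ = $7,331; SL = ⌊$24,103/2⌋ = $12,051 → take SL $12,051. Book value $27,052.

$12,051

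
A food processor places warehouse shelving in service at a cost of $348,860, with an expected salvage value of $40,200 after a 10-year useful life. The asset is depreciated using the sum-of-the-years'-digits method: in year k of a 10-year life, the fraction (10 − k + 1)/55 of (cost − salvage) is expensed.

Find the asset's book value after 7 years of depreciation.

$73,872

Depreciable base = $348,860 − $40,200 = $308,660.
Sum of the years' digits = 10+9+8+7+6+5+4+3+2+1 = 55.
Year 1: $308,660 × 10/55 = $56,120. Book value $292,740.
Year 2: $308,660 × 9/55 = $50,508. Book value $242,232.
Year 3: $308,660 × 8/55 = $44,896. Book value $197,336.
Year 4: $308,660 × 7/55 = $39,284. Book value $158,052.
Year 5: $308,660 × 6/55 = $33,672. Book value $124,380.
Year 6: $308,660 × 5/55 = $28,060. Book value $96,320.
Year 7: $308,660 × 4/55 = $22,448. Book value $73,872.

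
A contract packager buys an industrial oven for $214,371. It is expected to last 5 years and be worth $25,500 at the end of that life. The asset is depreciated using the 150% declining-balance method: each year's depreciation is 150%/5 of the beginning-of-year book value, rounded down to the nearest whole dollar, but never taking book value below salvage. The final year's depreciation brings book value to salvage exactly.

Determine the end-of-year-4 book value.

Depreciable base = $214,371 − $25,500 = $188,871.
Year 1: ⌊$214,371 × 150%/5⌋ = $64,311. Book value $150,060.
Year 2: ⌊$150,060 × 150%/5⌋ = $45,018. Book value $105,042.
Year 3: ⌊$105,042 × 150%/5⌋ = $31,512. Book value $73,530.
Year 4: ⌊$73,530 × 150%/5⌋ = $22,059. Book value $51,471.

$51,471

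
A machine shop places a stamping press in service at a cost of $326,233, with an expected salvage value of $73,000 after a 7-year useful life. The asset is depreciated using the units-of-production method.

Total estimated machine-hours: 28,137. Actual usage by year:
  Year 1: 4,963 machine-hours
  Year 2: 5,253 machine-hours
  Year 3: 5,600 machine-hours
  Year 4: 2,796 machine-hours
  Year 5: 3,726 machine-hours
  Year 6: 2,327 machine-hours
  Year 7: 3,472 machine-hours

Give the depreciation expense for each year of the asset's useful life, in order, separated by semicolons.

$44,667; $47,277; $50,400; $25,164; $33,534; $20,943; $31,248

Depreciable base = $326,233 − $73,000 = $253,233.
Rate = $253,233 / 28,137 machine-hours = $9 per machine-hour.
Year 1: 4,963 × $9 = $44,667. Book value $281,566.
Year 2: 5,253 × $9 = $47,277. Book value $234,289.
Year 3: 5,600 × $9 = $50,400. Book value $183,889.
Year 4: 2,796 × $9 = $25,164. Book value $158,725.
Year 5: 3,726 × $9 = $33,534. Book value $125,191.
Year 6: 2,327 × $9 = $20,943. Book value $104,248.
Year 7: 3,472 × $9 = $31,248. Book value $73,000.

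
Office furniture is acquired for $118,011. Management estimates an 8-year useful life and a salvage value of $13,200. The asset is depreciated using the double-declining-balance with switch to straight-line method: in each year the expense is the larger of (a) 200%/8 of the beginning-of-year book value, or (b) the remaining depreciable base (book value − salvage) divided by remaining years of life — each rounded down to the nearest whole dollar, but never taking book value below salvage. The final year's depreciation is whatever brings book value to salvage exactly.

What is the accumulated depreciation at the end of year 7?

Depreciable base = $118,011 − $13,200 = $104,811.
Year 1: DB = ⌊$118,011 × 200%/8⌋ = $29,502; SL = ⌊$104,811/8⌋ = $13,101 → take DB $29,502. Book value $88,509.
Year 2: DB = ⌊$88,509 × 200%/8⌋ = $22,127; SL = ⌊$75,309/7⌋ = $10,758 → take DB $22,127. Book value $66,382.
Year 3: DB = ⌊$66,382 × 200%/8⌋ = $16,595; SL = ⌊$53,182/6⌋ = $8,863 → take DB $16,595. Book value $49,787.
Year 4: DB = ⌊$49,787 × 200%/8⌋ = $12,446; SL = ⌊$36,587/5⌋ = $7,317 → take DB $12,446. Book value $37,341.
Year 5: DB = ⌊$37,341 × 200%/8⌋ = $9,335; SL = ⌊$24,141/4⌋ = $6,035 → take DB $9,335. Book value $28,006.
Year 6: DB = ⌊$28,006 × 200%/8⌋ = $7,001; SL = ⌊$14,806/3⌋ = $4,935 → take DB $7,001. Book value $21,005.
Year 7: DB = ⌊$21,005 × 200%/8⌋ = $5,251; SL = ⌊$7,805/2⌋ = $3,902 → take DB $5,251. Book value $15,754.
Accumulated through year 7 = $118,011 − $15,754 = $102,257.

$102,257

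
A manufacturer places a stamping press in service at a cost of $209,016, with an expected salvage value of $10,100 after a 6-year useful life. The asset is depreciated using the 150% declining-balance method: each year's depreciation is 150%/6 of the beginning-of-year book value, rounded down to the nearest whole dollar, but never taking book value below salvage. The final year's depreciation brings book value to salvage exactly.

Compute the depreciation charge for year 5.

$16,533

Depreciable base = $209,016 − $10,100 = $198,916.
Year 1: ⌊$209,016 × 150%/6⌋ = $52,254. Book value $156,762.
Year 2: ⌊$156,762 × 150%/6⌋ = $39,190. Book value $117,572.
Year 3: ⌊$117,572 × 150%/6⌋ = $29,393. Book value $88,179.
Year 4: ⌊$88,179 × 150%/6⌋ = $22,044. Book value $66,135.
Year 5: ⌊$66,135 × 150%/6⌋ = $16,533. Book value $49,602.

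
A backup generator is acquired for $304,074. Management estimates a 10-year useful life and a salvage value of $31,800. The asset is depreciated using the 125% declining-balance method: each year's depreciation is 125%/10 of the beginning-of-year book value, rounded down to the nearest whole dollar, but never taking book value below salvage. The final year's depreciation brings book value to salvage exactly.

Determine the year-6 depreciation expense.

$19,495

Depreciable base = $304,074 − $31,800 = $272,274.
Year 1: ⌊$304,074 × 125%/10⌋ = $38,009. Book value $266,065.
Year 2: ⌊$266,065 × 125%/10⌋ = $33,258. Book value $232,807.
Year 3: ⌊$232,807 × 125%/10⌋ = $29,100. Book value $203,707.
Year 4: ⌊$203,707 × 125%/10⌋ = $25,463. Book value $178,244.
Year 5: ⌊$178,244 × 125%/10⌋ = $22,280. Book value $155,964.
Year 6: ⌊$155,964 × 125%/10⌋ = $19,495. Book value $136,469.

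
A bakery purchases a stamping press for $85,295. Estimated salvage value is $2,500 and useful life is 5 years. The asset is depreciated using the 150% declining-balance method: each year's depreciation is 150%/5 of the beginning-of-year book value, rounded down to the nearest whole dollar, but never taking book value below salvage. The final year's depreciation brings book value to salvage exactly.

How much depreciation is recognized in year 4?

Depreciable base = $85,295 − $2,500 = $82,795.
Year 1: ⌊$85,295 × 150%/5⌋ = $25,588. Book value $59,707.
Year 2: ⌊$59,707 × 150%/5⌋ = $17,912. Book value $41,795.
Year 3: ⌊$41,795 × 150%/5⌋ = $12,538. Book value $29,257.
Year 4: ⌊$29,257 × 150%/5⌋ = $8,777. Book value $20,480.

$8,777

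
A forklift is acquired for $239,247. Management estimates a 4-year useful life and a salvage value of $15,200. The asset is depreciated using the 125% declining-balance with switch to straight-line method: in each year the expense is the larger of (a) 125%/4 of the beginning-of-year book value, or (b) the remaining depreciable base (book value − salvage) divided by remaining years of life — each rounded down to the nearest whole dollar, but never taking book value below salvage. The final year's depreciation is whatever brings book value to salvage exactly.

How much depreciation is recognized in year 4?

Depreciable base = $239,247 − $15,200 = $224,047.
Year 1: DB = ⌊$239,247 × 125%/4⌋ = $74,764; SL = ⌊$224,047/4⌋ = $56,011 → take DB $74,764. Book value $164,483.
Year 2: DB = ⌊$164,483 × 125%/4⌋ = $51,400; SL = ⌊$149,283/3⌋ = $49,761 → take DB $51,400. Book value $113,083.
Year 3: DB = ⌊$113,083 × 125%/4⌋ = $35,338; SL = ⌊$97,883/2⌋ = $48,941 → take SL $48,941. Book value $64,142.
Year 4 (final): $64,142 − $15,200 = $48,942. Book value $15,200.

$48,942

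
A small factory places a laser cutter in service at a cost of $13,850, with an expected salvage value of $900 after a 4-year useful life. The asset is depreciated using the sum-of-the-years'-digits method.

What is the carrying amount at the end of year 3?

Depreciable base = $13,850 − $900 = $12,950.
Sum of the years' digits = 4+3+2+1 = 10.
Year 1: $12,950 × 4/10 = $5,180. Book value $8,670.
Year 2: $12,950 × 3/10 = $3,885. Book value $4,785.
Year 3: $12,950 × 2/10 = $2,590. Book value $2,195.

$2,195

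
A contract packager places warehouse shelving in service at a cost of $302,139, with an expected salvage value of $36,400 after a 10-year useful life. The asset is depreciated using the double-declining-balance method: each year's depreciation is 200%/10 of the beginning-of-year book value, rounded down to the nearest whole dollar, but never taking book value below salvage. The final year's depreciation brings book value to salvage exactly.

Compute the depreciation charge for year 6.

Depreciable base = $302,139 − $36,400 = $265,739.
Year 1: ⌊$302,139 × 200%/10⌋ = $60,427. Book value $241,712.
Year 2: ⌊$241,712 × 200%/10⌋ = $48,342. Book value $193,370.
Year 3: ⌊$193,370 × 200%/10⌋ = $38,674. Book value $154,696.
Year 4: ⌊$154,696 × 200%/10⌋ = $30,939. Book value $123,757.
Year 5: ⌊$123,757 × 200%/10⌋ = $24,751. Book value $99,006.
Year 6: ⌊$99,006 × 200%/10⌋ = $19,801. Book value $79,205.

$19,801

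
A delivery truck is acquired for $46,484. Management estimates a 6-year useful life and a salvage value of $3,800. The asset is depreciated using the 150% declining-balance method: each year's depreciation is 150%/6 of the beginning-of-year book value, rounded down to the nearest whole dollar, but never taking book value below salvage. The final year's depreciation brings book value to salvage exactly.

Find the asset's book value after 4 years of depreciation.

Depreciable base = $46,484 − $3,800 = $42,684.
Year 1: ⌊$46,484 × 150%/6⌋ = $11,621. Book value $34,863.
Year 2: ⌊$34,863 × 150%/6⌋ = $8,715. Book value $26,148.
Year 3: ⌊$26,148 × 150%/6⌋ = $6,537. Book value $19,611.
Year 4: ⌊$19,611 × 150%/6⌋ = $4,902. Book value $14,709.

$14,709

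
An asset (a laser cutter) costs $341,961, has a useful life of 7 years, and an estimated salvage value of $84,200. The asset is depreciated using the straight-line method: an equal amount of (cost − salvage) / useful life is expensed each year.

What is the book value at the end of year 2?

Depreciable base = $341,961 − $84,200 = $257,761.
Annual expense = $257,761 / 7 = $36,823.
End of year 1: book value $305,138.
End of year 2: book value $268,315.

$268,315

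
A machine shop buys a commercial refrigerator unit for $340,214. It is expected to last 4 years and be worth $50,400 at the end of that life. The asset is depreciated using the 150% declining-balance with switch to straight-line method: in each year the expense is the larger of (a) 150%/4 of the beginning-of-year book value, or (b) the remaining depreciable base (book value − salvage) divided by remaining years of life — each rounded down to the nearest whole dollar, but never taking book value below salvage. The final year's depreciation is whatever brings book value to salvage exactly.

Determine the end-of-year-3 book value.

Depreciable base = $340,214 − $50,400 = $289,814.
Year 1: DB = ⌊$340,214 × 150%/4⌋ = $127,580; SL = ⌊$289,814/4⌋ = $72,453 → take DB $127,580. Book value $212,634.
Year 2: DB = ⌊$212,634 × 150%/4⌋ = $79,737; SL = ⌊$162,234/3⌋ = $54,078 → take DB $79,737. Book value $132,897.
Year 3: DB = ⌊$132,897 × 150%/4⌋ = $49,836; SL = ⌊$82,497/2⌋ = $41,248 → take DB $49,836. Book value $83,061.

$83,061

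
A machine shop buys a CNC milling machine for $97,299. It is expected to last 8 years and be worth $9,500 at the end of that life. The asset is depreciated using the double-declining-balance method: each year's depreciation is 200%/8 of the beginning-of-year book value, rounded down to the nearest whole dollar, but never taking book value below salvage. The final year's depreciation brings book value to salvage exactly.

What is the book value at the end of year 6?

$17,319

Depreciable base = $97,299 − $9,500 = $87,799.
Year 1: ⌊$97,299 × 200%/8⌋ = $24,324. Book value $72,975.
Year 2: ⌊$72,975 × 200%/8⌋ = $18,243. Book value $54,732.
Year 3: ⌊$54,732 × 200%/8⌋ = $13,683. Book value $41,049.
Year 4: ⌊$41,049 × 200%/8⌋ = $10,262. Book value $30,787.
Year 5: ⌊$30,787 × 200%/8⌋ = $7,696. Book value $23,091.
Year 6: ⌊$23,091 × 200%/8⌋ = $5,772. Book value $17,319.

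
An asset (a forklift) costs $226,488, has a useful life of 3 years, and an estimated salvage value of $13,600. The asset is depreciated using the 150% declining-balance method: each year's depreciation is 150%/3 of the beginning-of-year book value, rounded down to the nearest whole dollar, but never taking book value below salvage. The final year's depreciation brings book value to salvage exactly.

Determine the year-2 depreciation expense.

$56,622

Depreciable base = $226,488 − $13,600 = $212,888.
Year 1: ⌊$226,488 × 150%/3⌋ = $113,244. Book value $113,244.
Year 2: ⌊$113,244 × 150%/3⌋ = $56,622. Book value $56,622.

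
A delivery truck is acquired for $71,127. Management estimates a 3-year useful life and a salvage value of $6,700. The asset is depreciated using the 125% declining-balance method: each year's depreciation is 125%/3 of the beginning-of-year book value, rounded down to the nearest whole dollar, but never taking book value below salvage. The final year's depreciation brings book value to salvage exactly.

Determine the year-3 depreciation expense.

Depreciable base = $71,127 − $6,700 = $64,427.
Year 1: ⌊$71,127 × 125%/3⌋ = $29,636. Book value $41,491.
Year 2: ⌊$41,491 × 125%/3⌋ = $17,287. Book value $24,204.
Year 3 (final): $24,204 − $6,700 = $17,504. Book value $6,700.

$17,504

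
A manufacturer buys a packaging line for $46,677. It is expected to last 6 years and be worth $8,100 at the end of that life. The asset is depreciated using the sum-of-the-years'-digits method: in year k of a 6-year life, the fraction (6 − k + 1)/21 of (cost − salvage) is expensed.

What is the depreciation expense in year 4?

Depreciable base = $46,677 − $8,100 = $38,577.
Sum of the years' digits = 6+5+4+3+2+1 = 21.
Year 1: $38,577 × 6/21 = $11,022. Book value $35,655.
Year 2: $38,577 × 5/21 = $9,185. Book value $26,470.
Year 3: $38,577 × 4/21 = $7,348. Book value $19,122.
Year 4: $38,577 × 3/21 = $5,511. Book value $13,611.

$5,511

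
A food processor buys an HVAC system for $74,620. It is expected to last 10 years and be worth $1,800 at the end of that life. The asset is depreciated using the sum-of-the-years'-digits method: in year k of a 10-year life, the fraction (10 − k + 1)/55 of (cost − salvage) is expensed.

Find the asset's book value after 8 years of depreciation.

Depreciable base = $74,620 − $1,800 = $72,820.
Sum of the years' digits = 10+9+8+7+6+5+4+3+2+1 = 55.
Year 1: $72,820 × 10/55 = $13,240. Book value $61,380.
Year 2: $72,820 × 9/55 = $11,916. Book value $49,464.
Year 3: $72,820 × 8/55 = $10,592. Book value $38,872.
Year 4: $72,820 × 7/55 = $9,268. Book value $29,604.
Year 5: $72,820 × 6/55 = $7,944. Book value $21,660.
Year 6: $72,820 × 5/55 = $6,620. Book value $15,040.
Year 7: $72,820 × 4/55 = $5,296. Book value $9,744.
Year 8: $72,820 × 3/55 = $3,972. Book value $5,772.

$5,772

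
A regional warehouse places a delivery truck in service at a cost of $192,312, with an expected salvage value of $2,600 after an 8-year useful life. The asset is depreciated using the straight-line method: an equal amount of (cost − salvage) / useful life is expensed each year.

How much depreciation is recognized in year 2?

Depreciable base = $192,312 − $2,600 = $189,712.
Annual expense = $189,712 / 8 = $23,714.

$23,714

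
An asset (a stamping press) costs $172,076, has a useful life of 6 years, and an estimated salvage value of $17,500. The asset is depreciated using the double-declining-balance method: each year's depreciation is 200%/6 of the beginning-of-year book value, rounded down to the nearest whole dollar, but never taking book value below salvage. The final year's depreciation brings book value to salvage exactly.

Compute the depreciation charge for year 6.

Depreciable base = $172,076 − $17,500 = $154,576.
Year 1: ⌊$172,076 × 200%/6⌋ = $57,358. Book value $114,718.
Year 2: ⌊$114,718 × 200%/6⌋ = $38,239. Book value $76,479.
Year 3: ⌊$76,479 × 200%/6⌋ = $25,493. Book value $50,986.
Year 4: ⌊$50,986 × 200%/6⌋ = $16,995. Book value $33,991.
Year 5: ⌊$33,991 × 200%/6⌋ = $11,330. Book value $22,661.
Year 6 (final): $22,661 − $17,500 = $5,161. Book value $17,500.

$5,161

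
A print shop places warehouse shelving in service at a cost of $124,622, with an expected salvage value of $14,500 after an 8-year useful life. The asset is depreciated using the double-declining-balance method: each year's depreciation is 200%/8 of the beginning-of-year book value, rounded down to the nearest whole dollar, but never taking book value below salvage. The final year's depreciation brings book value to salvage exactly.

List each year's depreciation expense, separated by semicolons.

Depreciable base = $124,622 − $14,500 = $110,122.
Year 1: ⌊$124,622 × 200%/8⌋ = $31,155. Book value $93,467.
Year 2: ⌊$93,467 × 200%/8⌋ = $23,366. Book value $70,101.
Year 3: ⌊$70,101 × 200%/8⌋ = $17,525. Book value $52,576.
Year 4: ⌊$52,576 × 200%/8⌋ = $13,144. Book value $39,432.
Year 5: ⌊$39,432 × 200%/8⌋ = $9,858. Book value $29,574.
Year 6: ⌊$29,574 × 200%/8⌋ = $7,393. Book value $22,181.
Year 7: ⌊$22,181 × 200%/8⌋ = $5,545. Book value $16,636.
Year 8 (final): $16,636 − $14,500 = $2,136. Book value $14,500.

$31,155; $23,366; $17,525; $13,144; $9,858; $7,393; $5,545; $2,136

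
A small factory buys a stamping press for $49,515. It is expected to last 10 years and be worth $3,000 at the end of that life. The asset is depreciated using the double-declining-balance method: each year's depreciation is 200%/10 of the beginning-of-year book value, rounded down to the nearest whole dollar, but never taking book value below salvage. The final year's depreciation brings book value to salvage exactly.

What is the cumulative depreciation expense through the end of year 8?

$41,207

Depreciable base = $49,515 − $3,000 = $46,515.
Year 1: ⌊$49,515 × 200%/10⌋ = $9,903. Book value $39,612.
Year 2: ⌊$39,612 × 200%/10⌋ = $7,922. Book value $31,690.
Year 3: ⌊$31,690 × 200%/10⌋ = $6,338. Book value $25,352.
Year 4: ⌊$25,352 × 200%/10⌋ = $5,070. Book value $20,282.
Year 5: ⌊$20,282 × 200%/10⌋ = $4,056. Book value $16,226.
Year 6: ⌊$16,226 × 200%/10⌋ = $3,245. Book value $12,981.
Year 7: ⌊$12,981 × 200%/10⌋ = $2,596. Book value $10,385.
Year 8: ⌊$10,385 × 200%/10⌋ = $2,077. Book value $8,308.
Accumulated through year 8 = $49,515 − $8,308 = $41,207.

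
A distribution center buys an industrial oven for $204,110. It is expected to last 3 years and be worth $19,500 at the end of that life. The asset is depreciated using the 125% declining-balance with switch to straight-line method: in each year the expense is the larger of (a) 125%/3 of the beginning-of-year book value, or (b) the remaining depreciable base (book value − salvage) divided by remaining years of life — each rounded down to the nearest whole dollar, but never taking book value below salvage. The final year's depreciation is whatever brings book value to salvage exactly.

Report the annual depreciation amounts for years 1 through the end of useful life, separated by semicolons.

Depreciable base = $204,110 − $19,500 = $184,610.
Year 1: DB = ⌊$204,110 × 125%/3⌋ = $85,045; SL = ⌊$184,610/3⌋ = $61,536 → take DB $85,045. Book value $119,065.
Year 2: DB = ⌊$119,065 × 125%/3⌋ = $49,610; SL = ⌊$99,565/2⌋ = $49,782 → take SL $49,782. Book value $69,283.
Year 3 (final): $69,283 − $19,500 = $49,783. Book value $19,500.

$85,045; $49,782; $49,783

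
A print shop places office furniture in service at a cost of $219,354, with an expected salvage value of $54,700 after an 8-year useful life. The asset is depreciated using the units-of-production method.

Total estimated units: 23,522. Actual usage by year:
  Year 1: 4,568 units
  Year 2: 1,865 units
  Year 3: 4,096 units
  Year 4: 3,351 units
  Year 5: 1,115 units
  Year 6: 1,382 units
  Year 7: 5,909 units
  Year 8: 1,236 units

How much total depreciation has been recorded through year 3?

$73,703

Depreciable base = $219,354 − $54,700 = $164,654.
Rate = $164,654 / 23,522 units = $7 per unit.
Year 1: 4,568 × $7 = $31,976. Book value $187,378.
Year 2: 1,865 × $7 = $13,055. Book value $174,323.
Year 3: 4,096 × $7 = $28,672. Book value $145,651.
Accumulated through year 3 = $219,354 − $145,651 = $73,703.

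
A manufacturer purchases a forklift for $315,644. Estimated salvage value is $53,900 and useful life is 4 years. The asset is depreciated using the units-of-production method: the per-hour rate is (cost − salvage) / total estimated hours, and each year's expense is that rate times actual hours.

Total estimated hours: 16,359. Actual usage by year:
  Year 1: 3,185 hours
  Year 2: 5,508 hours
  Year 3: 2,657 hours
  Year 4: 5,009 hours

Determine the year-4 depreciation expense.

Depreciable base = $315,644 − $53,900 = $261,744.
Rate = $261,744 / 16,359 hours = $16 per hour.
Year 1: 3,185 × $16 = $50,960. Book value $264,684.
Year 2: 5,508 × $16 = $88,128. Book value $176,556.
Year 3: 2,657 × $16 = $42,512. Book value $134,044.
Year 4: 5,009 × $16 = $80,144. Book value $53,900.

$80,144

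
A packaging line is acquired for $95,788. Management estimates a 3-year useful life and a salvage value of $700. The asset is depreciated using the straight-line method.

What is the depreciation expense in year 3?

Depreciable base = $95,788 − $700 = $95,088.
Annual expense = $95,088 / 3 = $31,696.

$31,696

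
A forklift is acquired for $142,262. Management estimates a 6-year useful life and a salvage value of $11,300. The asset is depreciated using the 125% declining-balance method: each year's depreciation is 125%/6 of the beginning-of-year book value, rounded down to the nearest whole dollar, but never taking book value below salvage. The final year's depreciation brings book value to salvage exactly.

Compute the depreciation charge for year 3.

Depreciable base = $142,262 − $11,300 = $130,962.
Year 1: ⌊$142,262 × 125%/6⌋ = $29,637. Book value $112,625.
Year 2: ⌊$112,625 × 125%/6⌋ = $23,463. Book value $89,162.
Year 3: ⌊$89,162 × 125%/6⌋ = $18,575. Book value $70,587.

$18,575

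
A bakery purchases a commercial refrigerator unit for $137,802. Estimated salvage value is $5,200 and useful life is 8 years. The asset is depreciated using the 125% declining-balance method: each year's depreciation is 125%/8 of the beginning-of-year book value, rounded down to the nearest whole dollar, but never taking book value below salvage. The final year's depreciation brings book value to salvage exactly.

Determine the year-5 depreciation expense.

$10,912

Depreciable base = $137,802 − $5,200 = $132,602.
Year 1: ⌊$137,802 × 125%/8⌋ = $21,531. Book value $116,271.
Year 2: ⌊$116,271 × 125%/8⌋ = $18,167. Book value $98,104.
Year 3: ⌊$98,104 × 125%/8⌋ = $15,328. Book value $82,776.
Year 4: ⌊$82,776 × 125%/8⌋ = $12,933. Book value $69,843.
Year 5: ⌊$69,843 × 125%/8⌋ = $10,912. Book value $58,931.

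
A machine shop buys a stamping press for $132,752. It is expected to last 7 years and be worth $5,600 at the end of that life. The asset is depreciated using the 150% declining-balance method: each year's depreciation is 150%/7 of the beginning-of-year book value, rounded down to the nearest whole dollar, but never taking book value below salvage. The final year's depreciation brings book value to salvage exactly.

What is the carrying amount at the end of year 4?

$50,596

Depreciable base = $132,752 − $5,600 = $127,152.
Year 1: ⌊$132,752 × 150%/7⌋ = $28,446. Book value $104,306.
Year 2: ⌊$104,306 × 150%/7⌋ = $22,351. Book value $81,955.
Year 3: ⌊$81,955 × 150%/7⌋ = $17,561. Book value $64,394.
Year 4: ⌊$64,394 × 150%/7⌋ = $13,798. Book value $50,596.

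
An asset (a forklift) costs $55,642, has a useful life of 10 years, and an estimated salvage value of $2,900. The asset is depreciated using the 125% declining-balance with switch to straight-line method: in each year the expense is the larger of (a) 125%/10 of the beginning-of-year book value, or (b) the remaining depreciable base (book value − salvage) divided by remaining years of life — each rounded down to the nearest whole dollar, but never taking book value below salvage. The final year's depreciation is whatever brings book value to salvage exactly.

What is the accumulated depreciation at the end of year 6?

Depreciable base = $55,642 − $2,900 = $52,742.
Year 1: DB = ⌊$55,642 × 125%/10⌋ = $6,955; SL = ⌊$52,742/10⌋ = $5,274 → take DB $6,955. Book value $48,687.
Year 2: DB = ⌊$48,687 × 125%/10⌋ = $6,085; SL = ⌊$45,787/9⌋ = $5,087 → take DB $6,085. Book value $42,602.
Year 3: DB = ⌊$42,602 × 125%/10⌋ = $5,325; SL = ⌊$39,702/8⌋ = $4,962 → take DB $5,325. Book value $37,277.
Year 4: DB = ⌊$37,277 × 125%/10⌋ = $4,659; SL = ⌊$34,377/7⌋ = $4,911 → take SL $4,911. Book value $32,366.
Year 5: DB = ⌊$32,366 × 125%/10⌋ = $4,045; SL = ⌊$29,466/6⌋ = $4,911 → take SL $4,911. Book value $27,455.
Year 6: DB = ⌊$27,455 × 125%/10⌋ = $3,431; SL = ⌊$24,555/5⌋ = $4,911 → take SL $4,911. Book value $22,544.
Accumulated through year 6 = $55,642 − $22,544 = $33,098.

$33,098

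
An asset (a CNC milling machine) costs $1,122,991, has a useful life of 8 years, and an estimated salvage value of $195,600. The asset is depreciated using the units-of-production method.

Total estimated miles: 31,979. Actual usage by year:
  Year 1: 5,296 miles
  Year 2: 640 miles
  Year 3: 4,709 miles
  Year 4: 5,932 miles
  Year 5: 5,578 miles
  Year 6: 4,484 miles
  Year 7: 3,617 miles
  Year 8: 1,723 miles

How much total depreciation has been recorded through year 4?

Depreciable base = $1,122,991 − $195,600 = $927,391.
Rate = $927,391 / 31,979 miles = $29 per mile.
Year 1: 5,296 × $29 = $153,584. Book value $969,407.
Year 2: 640 × $29 = $18,560. Book value $950,847.
Year 3: 4,709 × $29 = $136,561. Book value $814,286.
Year 4: 5,932 × $29 = $172,028. Book value $642,258.
Accumulated through year 4 = $1,122,991 − $642,258 = $480,733.

$480,733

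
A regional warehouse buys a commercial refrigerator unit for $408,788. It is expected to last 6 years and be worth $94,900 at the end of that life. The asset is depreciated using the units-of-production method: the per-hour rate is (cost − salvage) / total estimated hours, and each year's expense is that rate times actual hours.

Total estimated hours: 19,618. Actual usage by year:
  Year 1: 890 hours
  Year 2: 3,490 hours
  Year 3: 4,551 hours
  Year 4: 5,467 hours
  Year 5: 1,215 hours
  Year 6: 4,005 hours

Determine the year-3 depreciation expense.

Depreciable base = $408,788 − $94,900 = $313,888.
Rate = $313,888 / 19,618 hours = $16 per hour.
Year 1: 890 × $16 = $14,240. Book value $394,548.
Year 2: 3,490 × $16 = $55,840. Book value $338,708.
Year 3: 4,551 × $16 = $72,816. Book value $265,892.

$72,816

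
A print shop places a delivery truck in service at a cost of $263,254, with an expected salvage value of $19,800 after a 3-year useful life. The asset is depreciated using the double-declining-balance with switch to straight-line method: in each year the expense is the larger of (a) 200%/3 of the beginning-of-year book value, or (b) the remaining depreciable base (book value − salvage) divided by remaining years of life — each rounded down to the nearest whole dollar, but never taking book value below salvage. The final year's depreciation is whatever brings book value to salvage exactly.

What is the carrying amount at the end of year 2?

$29,251

Depreciable base = $263,254 − $19,800 = $243,454.
Year 1: DB = ⌊$263,254 × 200%/3⌋ = $175,502; SL = ⌊$243,454/3⌋ = $81,151 → take DB $175,502. Book value $87,752.
Year 2: DB = ⌊$87,752 × 200%/3⌋ = $58,501; SL = ⌊$67,952/2⌋ = $33,976 → take DB $58,501. Book value $29,251.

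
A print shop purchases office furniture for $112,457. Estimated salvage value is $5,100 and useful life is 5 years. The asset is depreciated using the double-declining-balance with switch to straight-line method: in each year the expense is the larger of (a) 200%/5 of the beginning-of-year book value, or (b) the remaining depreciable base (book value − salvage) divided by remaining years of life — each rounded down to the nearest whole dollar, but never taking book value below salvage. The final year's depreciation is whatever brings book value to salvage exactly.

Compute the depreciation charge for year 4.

Depreciable base = $112,457 − $5,100 = $107,357.
Year 1: DB = ⌊$112,457 × 200%/5⌋ = $44,982; SL = ⌊$107,357/5⌋ = $21,471 → take DB $44,982. Book value $67,475.
Year 2: DB = ⌊$67,475 × 200%/5⌋ = $26,990; SL = ⌊$62,375/4⌋ = $15,593 → take DB $26,990. Book value $40,485.
Year 3: DB = ⌊$40,485 × 200%/5⌋ = $16,194; SL = ⌊$35,385/3⌋ = $11,795 → take DB $16,194. Book value $24,291.
Year 4: DB = ⌊$24,291 × 200%/5⌋ = $9,716; SL = ⌊$19,191/2⌋ = $9,595 → take DB $9,716. Book value $14,575.

$9,716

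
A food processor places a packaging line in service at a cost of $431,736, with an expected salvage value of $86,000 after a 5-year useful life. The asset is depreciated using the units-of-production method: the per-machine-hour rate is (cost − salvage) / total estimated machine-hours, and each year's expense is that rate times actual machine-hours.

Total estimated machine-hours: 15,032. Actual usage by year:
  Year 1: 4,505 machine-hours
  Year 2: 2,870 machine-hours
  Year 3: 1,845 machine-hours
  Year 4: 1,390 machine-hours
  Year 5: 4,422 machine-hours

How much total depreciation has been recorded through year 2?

Depreciable base = $431,736 − $86,000 = $345,736.
Rate = $345,736 / 15,032 machine-hours = $23 per machine-hour.
Year 1: 4,505 × $23 = $103,615. Book value $328,121.
Year 2: 2,870 × $23 = $66,010. Book value $262,111.
Accumulated through year 2 = $431,736 − $262,111 = $169,625.

$169,625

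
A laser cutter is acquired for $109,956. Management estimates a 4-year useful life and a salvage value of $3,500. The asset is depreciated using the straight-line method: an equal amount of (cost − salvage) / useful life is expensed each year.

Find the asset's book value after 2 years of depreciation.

$56,728

Depreciable base = $109,956 − $3,500 = $106,456.
Annual expense = $106,456 / 4 = $26,614.
End of year 1: book value $83,342.
End of year 2: book value $56,728.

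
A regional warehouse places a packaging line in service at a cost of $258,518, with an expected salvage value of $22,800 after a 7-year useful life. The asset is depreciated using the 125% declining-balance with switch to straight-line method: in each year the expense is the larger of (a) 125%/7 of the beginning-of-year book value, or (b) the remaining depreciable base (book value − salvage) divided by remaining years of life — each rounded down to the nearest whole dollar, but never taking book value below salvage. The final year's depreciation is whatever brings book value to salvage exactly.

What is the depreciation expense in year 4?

$30,121

Depreciable base = $258,518 − $22,800 = $235,718.
Year 1: DB = ⌊$258,518 × 125%/7⌋ = $46,163; SL = ⌊$235,718/7⌋ = $33,674 → take DB $46,163. Book value $212,355.
Year 2: DB = ⌊$212,355 × 125%/7⌋ = $37,920; SL = ⌊$189,555/6⌋ = $31,592 → take DB $37,920. Book value $174,435.
Year 3: DB = ⌊$174,435 × 125%/7⌋ = $31,149; SL = ⌊$151,635/5⌋ = $30,327 → take DB $31,149. Book value $143,286.
Year 4: DB = ⌊$143,286 × 125%/7⌋ = $25,586; SL = ⌊$120,486/4⌋ = $30,121 → take SL $30,121. Book value $113,165.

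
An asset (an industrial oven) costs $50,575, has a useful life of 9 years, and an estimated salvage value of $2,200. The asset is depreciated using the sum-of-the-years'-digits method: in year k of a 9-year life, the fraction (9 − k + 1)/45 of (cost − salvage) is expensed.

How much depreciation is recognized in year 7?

Depreciable base = $50,575 − $2,200 = $48,375.
Sum of the years' digits = 9+8+7+6+5+4+3+2+1 = 45.
Year 1: $48,375 × 9/45 = $9,675. Book value $40,900.
Year 2: $48,375 × 8/45 = $8,600. Book value $32,300.
Year 3: $48,375 × 7/45 = $7,525. Book value $24,775.
Year 4: $48,375 × 6/45 = $6,450. Book value $18,325.
Year 5: $48,375 × 5/45 = $5,375. Book value $12,950.
Year 6: $48,375 × 4/45 = $4,300. Book value $8,650.
Year 7: $48,375 × 3/45 = $3,225. Book value $5,425.

$3,225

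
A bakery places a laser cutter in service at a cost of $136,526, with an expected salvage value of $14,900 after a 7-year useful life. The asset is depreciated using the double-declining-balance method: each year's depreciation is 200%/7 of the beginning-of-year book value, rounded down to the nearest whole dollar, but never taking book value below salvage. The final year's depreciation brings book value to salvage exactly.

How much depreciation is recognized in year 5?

Depreciable base = $136,526 − $14,900 = $121,626.
Year 1: ⌊$136,526 × 200%/7⌋ = $39,007. Book value $97,519.
Year 2: ⌊$97,519 × 200%/7⌋ = $27,862. Book value $69,657.
Year 3: ⌊$69,657 × 200%/7⌋ = $19,902. Book value $49,755.
Year 4: ⌊$49,755 × 200%/7⌋ = $14,215. Book value $35,540.
Year 5: ⌊$35,540 × 200%/7⌋ = $10,154. Book value $25,386.

$10,154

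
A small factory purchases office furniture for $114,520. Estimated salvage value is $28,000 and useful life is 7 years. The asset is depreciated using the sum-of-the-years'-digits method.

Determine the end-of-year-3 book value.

Depreciable base = $114,520 − $28,000 = $86,520.
Sum of the years' digits = 7+6+5+4+3+2+1 = 28.
Year 1: $86,520 × 7/28 = $21,630. Book value $92,890.
Year 2: $86,520 × 6/28 = $18,540. Book value $74,350.
Year 3: $86,520 × 5/28 = $15,450. Book value $58,900.

$58,900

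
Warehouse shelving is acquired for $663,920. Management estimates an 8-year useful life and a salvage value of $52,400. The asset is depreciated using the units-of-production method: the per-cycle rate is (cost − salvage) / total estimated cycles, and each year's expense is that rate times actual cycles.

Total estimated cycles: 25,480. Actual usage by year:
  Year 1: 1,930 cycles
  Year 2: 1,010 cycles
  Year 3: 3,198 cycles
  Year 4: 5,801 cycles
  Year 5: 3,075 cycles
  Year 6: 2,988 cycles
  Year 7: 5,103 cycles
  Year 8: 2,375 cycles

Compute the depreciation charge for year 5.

Depreciable base = $663,920 − $52,400 = $611,520.
Rate = $611,520 / 25,480 cycles = $24 per cycle.
Year 1: 1,930 × $24 = $46,320. Book value $617,600.
Year 2: 1,010 × $24 = $24,240. Book value $593,360.
Year 3: 3,198 × $24 = $76,752. Book value $516,608.
Year 4: 5,801 × $24 = $139,224. Book value $377,384.
Year 5: 3,075 × $24 = $73,800. Book value $303,584.

$73,800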